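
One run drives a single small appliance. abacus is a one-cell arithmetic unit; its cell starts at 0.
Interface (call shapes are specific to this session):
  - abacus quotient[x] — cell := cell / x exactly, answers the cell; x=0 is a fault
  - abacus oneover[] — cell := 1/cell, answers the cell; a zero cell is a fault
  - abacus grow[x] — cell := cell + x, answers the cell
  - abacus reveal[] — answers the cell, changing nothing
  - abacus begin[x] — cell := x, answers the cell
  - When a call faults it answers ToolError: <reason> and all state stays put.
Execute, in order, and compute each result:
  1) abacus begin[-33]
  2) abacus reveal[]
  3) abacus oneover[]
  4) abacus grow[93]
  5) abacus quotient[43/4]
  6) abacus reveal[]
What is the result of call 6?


Answer: 12272/1419

Derivation:
! 1. abacus begin(-33) -> -33
! 2. abacus reveal() -> -33
! 3. abacus oneover() -> -1/33
! 4. abacus grow(93) -> 3068/33
! 5. abacus quotient(43/4) -> 12272/1419
! 6. abacus reveal() -> 12272/1419


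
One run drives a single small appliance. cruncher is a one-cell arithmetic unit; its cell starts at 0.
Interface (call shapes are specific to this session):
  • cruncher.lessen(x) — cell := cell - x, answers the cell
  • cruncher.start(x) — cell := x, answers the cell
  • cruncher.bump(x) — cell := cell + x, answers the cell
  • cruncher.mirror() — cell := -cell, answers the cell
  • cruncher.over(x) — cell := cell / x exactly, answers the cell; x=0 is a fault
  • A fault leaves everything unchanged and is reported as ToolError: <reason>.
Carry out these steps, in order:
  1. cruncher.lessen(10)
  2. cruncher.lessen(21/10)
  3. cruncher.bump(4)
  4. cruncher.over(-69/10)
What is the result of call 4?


Step: cruncher.lessen[x=10]
Result: -10
Step: cruncher.lessen[x=21/10]
Result: -121/10
Step: cruncher.bump[x=4]
Result: -81/10
Step: cruncher.over[x=-69/10]
Result: 27/23

Answer: 27/23


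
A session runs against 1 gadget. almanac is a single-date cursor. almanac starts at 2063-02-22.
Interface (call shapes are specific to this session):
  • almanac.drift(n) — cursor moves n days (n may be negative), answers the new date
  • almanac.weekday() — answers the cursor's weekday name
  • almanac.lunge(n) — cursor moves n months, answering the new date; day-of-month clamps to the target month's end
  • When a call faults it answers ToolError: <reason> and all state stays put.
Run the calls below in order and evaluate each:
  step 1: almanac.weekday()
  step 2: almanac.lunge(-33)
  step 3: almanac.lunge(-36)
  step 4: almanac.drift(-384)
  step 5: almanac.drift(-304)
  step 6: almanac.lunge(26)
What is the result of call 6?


> weekday
:: Thursday
> lunge n=-33
:: 2060-05-22
> lunge n=-36
:: 2057-05-22
> drift n=-384
:: 2056-05-03
> drift n=-304
:: 2055-07-04
> lunge n=26
:: 2057-09-04

Answer: 2057-09-04


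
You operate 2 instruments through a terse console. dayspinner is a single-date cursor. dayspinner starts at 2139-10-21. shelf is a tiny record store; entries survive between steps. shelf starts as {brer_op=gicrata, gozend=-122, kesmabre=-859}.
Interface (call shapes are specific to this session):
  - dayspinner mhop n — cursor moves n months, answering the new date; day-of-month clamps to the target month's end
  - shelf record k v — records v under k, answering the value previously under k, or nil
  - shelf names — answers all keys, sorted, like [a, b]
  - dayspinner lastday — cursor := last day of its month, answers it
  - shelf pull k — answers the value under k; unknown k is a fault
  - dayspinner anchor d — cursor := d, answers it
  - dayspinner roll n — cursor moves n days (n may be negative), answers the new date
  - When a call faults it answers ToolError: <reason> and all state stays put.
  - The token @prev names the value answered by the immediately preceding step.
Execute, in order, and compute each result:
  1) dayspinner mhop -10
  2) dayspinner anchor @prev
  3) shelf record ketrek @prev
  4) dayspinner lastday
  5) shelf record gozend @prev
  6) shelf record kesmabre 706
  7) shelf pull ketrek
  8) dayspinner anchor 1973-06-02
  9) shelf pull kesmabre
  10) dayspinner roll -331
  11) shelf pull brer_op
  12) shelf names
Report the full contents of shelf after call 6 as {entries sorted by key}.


Answer: {brer_op=gicrata, gozend=2138-12-31, kesmabre=706, ketrek=2138-12-21}

Derivation:
Using dayspinner mhop on n→-10, and get 2138-12-21.
Invoking dayspinner anchor on d→@prev, and get 2138-12-21.
I try shelf record on k→ketrek, v→@prev, yielding nil.
I try dayspinner lastday, and see 2138-12-31.
I invoke shelf record on k→gozend, v→@prev, which returns -122.
Using shelf record on k→kesmabre, v→706, giving -859.
I try shelf pull on k→ketrek, and see 2138-12-21.
Calling dayspinner anchor on d→1973-06-02, and observe 1973-06-02.
I try shelf pull on k→kesmabre, giving 706.
Next I call dayspinner roll on n→-331, which returns 1972-07-06.
I call shelf pull on k→brer_op: gicrata.
Next I call shelf names, and get [brer_op, gozend, kesmabre, ketrek].


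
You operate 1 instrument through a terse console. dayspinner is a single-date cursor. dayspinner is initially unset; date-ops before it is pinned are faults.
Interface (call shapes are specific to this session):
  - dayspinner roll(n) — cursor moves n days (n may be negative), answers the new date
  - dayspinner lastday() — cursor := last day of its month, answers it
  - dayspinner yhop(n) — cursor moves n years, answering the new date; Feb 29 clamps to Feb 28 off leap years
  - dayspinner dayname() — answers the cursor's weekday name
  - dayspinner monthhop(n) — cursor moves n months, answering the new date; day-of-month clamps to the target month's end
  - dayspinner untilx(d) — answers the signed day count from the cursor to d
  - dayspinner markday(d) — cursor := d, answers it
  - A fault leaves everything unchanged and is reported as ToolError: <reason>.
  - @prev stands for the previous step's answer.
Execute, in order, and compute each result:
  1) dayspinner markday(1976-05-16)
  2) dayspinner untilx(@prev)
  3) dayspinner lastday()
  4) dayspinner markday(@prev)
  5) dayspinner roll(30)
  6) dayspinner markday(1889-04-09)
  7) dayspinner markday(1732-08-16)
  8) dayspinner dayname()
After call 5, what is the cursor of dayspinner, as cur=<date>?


Answer: cur=1976-06-30

Derivation:
Act: dayspinner markday[d→1976-05-16]
Obs: 1976-05-16
Act: dayspinner untilx[d→@prev]
Obs: 0
Act: dayspinner lastday[]
Obs: 1976-05-31
Act: dayspinner markday[d→@prev]
Obs: 1976-05-31
Act: dayspinner roll[n→30]
Obs: 1976-06-30
Act: dayspinner markday[d→1889-04-09]
Obs: 1889-04-09
Act: dayspinner markday[d→1732-08-16]
Obs: 1732-08-16
Act: dayspinner dayname[]
Obs: Saturday


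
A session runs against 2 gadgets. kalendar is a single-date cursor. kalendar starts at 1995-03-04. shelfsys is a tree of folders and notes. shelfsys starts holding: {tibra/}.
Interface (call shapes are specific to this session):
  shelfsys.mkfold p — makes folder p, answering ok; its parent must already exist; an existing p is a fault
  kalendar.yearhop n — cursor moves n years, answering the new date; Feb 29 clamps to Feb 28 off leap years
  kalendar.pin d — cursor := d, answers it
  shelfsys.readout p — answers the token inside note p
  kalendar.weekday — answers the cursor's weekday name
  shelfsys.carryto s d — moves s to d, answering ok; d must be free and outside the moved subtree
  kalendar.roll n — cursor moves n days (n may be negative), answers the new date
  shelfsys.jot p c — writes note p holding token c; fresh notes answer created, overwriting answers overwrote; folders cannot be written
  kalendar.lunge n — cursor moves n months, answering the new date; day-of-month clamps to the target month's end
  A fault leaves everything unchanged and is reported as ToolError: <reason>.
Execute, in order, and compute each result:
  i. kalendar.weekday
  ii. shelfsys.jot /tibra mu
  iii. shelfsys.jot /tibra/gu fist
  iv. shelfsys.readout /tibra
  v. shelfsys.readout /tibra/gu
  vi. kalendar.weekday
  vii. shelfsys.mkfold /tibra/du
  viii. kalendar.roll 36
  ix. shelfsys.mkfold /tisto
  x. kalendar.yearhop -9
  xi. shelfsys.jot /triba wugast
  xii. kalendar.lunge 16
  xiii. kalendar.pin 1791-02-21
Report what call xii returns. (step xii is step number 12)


% kalendar.weekday
= Saturday
% shelfsys.jot p=/tibra c=mu
= ToolError: is a directory
% shelfsys.jot p=/tibra/gu c=fist
= created
% shelfsys.readout p=/tibra
= ToolError: is a directory
% shelfsys.readout p=/tibra/gu
= fist
% kalendar.weekday
= Saturday
% shelfsys.mkfold p=/tibra/du
= ok
% kalendar.roll n=36
= 1995-04-09
% shelfsys.mkfold p=/tisto
= ok
% kalendar.yearhop n=-9
= 1986-04-09
% shelfsys.jot p=/triba c=wugast
= created
% kalendar.lunge n=16
= 1987-08-09
% kalendar.pin d=1791-02-21
= 1791-02-21

Answer: 1987-08-09


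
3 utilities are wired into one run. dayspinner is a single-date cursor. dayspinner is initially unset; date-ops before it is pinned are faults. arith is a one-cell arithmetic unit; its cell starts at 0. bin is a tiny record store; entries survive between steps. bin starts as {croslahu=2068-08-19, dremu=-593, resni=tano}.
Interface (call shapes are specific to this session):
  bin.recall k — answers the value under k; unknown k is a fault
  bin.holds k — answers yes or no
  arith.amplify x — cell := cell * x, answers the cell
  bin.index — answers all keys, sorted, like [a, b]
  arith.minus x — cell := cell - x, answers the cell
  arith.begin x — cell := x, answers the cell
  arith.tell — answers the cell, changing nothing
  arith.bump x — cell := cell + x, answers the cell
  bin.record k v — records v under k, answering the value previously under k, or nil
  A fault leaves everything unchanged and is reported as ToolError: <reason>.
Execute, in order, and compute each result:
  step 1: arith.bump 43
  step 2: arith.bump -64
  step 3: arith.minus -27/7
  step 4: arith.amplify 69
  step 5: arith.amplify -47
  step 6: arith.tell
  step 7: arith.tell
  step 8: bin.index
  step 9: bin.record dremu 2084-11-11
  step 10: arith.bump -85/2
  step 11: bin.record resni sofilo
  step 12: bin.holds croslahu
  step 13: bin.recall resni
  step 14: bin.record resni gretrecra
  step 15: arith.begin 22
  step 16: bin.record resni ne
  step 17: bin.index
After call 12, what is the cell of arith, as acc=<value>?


Answer: acc=777725/14

Derivation:
% bump(x→43) -> 43
% bump(x→-64) -> -21
% minus(x→-27/7) -> -120/7
% amplify(x→69) -> -8280/7
% amplify(x→-47) -> 389160/7
% tell() -> 389160/7
% tell() -> 389160/7
% index() -> [croslahu, dremu, resni]
% record(k→dremu, v→2084-11-11) -> -593
% bump(x→-85/2) -> 777725/14
% record(k→resni, v→sofilo) -> tano
% holds(k→croslahu) -> yes
% recall(k→resni) -> sofilo
% record(k→resni, v→gretrecra) -> sofilo
% begin(x→22) -> 22
% record(k→resni, v→ne) -> gretrecra
% index() -> [croslahu, dremu, resni]


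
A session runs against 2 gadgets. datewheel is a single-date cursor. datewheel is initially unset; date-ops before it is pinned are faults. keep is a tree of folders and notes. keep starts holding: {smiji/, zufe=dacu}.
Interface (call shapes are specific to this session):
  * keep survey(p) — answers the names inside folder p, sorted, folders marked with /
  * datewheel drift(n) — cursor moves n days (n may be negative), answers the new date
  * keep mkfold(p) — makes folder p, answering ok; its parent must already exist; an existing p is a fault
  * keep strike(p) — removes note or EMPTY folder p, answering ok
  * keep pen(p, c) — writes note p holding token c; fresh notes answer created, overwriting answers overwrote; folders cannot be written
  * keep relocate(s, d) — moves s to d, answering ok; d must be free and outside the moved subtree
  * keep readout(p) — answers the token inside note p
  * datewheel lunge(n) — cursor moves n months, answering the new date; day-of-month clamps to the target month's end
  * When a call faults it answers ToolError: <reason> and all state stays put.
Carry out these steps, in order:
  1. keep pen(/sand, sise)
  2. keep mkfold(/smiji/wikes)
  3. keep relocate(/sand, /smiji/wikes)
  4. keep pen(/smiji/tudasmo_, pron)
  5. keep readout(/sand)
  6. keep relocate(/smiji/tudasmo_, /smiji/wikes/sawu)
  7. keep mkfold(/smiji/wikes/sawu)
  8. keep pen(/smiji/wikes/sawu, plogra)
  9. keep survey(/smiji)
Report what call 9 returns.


Answer: [wikes/]

Derivation:
Step: keep pen[p='/sand'; c='sise']
Result: created
Step: keep mkfold[p='/smiji/wikes']
Result: ok
Step: keep relocate[s='/sand'; d='/smiji/wikes']
Result: ToolError: exists
Step: keep pen[p='/smiji/tudasmo_'; c='pron']
Result: created
Step: keep readout[p='/sand']
Result: sise
Step: keep relocate[s='/smiji/tudasmo_'; d='/smiji/wikes/sawu']
Result: ok
Step: keep mkfold[p='/smiji/wikes/sawu']
Result: ToolError: exists
Step: keep pen[p='/smiji/wikes/sawu'; c='plogra']
Result: overwrote
Step: keep survey[p='/smiji']
Result: [wikes/]


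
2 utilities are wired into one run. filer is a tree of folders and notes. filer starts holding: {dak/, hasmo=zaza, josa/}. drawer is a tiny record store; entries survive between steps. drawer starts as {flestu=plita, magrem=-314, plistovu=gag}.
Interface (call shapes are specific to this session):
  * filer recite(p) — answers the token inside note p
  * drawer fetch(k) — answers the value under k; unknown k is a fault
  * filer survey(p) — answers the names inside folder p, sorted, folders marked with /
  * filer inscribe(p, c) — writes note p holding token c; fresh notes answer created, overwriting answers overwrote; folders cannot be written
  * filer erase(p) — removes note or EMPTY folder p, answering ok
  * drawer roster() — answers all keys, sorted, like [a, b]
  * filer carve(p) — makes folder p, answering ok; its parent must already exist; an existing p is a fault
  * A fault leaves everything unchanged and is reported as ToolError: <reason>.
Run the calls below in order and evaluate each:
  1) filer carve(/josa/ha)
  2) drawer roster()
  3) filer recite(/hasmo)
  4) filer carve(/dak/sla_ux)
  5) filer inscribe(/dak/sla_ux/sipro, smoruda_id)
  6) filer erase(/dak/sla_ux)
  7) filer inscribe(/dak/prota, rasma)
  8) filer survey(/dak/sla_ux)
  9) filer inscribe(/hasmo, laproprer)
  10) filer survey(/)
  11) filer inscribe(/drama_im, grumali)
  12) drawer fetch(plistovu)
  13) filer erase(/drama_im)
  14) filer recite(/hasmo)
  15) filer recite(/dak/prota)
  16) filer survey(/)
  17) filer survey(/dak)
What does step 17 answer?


I use filer carve using p='/josa/ha', — result: ok.
Next I call drawer roster(), → [flestu, magrem, plistovu].
I call filer recite using p='/hasmo', and see zaza.
Calling filer carve using p='/dak/sla_ux', yielding ok.
Now I run filer inscribe using p='/dak/sla_ux/sipro', c='smoruda_id', yielding created.
I invoke filer erase using p='/dak/sla_ux', → ToolError: not empty.
I try filer inscribe using p='/dak/prota', c='rasma', and see created.
Now I run filer survey using p='/dak/sla_ux', and see [sipro].
Invoking filer inscribe using p='/hasmo', c='laproprer', → overwrote.
Now I run filer survey using p='/', and get [dak/, hasmo, josa/].
I invoke filer inscribe using p='/drama_im', c='grumali', which returns created.
I try drawer fetch using k='plistovu', which returns gag.
Now I run filer erase using p='/drama_im', yielding ok.
Now I run filer recite using p='/hasmo', and get laproprer.
Using filer recite using p='/dak/prota', yielding rasma.
Next I call filer survey using p='/', — result: [dak/, hasmo, josa/].
Now I run filer survey using p='/dak', and see [prota, sla_ux/].

Answer: [prota, sla_ux/]


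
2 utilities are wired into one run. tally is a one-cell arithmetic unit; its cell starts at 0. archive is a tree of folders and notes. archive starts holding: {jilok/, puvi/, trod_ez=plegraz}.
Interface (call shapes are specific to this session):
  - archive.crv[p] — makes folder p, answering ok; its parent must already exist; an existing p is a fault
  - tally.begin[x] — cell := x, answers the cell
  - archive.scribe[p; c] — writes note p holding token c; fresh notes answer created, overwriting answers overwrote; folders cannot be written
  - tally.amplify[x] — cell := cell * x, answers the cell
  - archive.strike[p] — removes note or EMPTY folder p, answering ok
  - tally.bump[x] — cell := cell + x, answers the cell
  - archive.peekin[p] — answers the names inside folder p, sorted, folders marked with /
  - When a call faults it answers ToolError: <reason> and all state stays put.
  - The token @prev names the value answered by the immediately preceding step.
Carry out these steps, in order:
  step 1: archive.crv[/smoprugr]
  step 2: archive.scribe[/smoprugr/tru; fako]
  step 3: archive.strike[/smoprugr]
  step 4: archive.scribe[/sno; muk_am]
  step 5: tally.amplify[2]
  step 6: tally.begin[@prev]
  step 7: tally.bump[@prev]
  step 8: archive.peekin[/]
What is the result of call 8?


Act: archive.crv[p='/smoprugr']
Obs: ok
Act: archive.scribe[p='/smoprugr/tru'; c='fako']
Obs: created
Act: archive.strike[p='/smoprugr']
Obs: ToolError: not empty
Act: archive.scribe[p='/sno'; c='muk_am']
Obs: created
Act: tally.amplify[x='2']
Obs: 0
Act: tally.begin[x='@prev']
Obs: 0
Act: tally.bump[x='@prev']
Obs: 0
Act: archive.peekin[p='/']
Obs: [jilok/, puvi/, smoprugr/, sno, trod_ez]

Answer: [jilok/, puvi/, smoprugr/, sno, trod_ez]


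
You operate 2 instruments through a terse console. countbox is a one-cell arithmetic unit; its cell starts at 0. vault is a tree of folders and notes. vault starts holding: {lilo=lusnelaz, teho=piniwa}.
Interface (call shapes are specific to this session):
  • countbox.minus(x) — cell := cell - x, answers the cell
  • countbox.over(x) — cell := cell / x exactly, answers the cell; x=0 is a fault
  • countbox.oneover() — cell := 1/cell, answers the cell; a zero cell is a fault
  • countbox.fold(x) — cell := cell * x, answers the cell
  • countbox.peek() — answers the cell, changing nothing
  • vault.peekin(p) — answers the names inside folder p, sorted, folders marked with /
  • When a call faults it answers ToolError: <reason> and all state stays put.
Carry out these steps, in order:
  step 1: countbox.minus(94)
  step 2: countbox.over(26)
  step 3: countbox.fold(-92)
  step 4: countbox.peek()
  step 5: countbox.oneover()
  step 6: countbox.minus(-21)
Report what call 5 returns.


Answer: 13/4324

Derivation:
Do: minus[94]
See: -94
Do: over[26]
See: -47/13
Do: fold[-92]
See: 4324/13
Do: peek[]
See: 4324/13
Do: oneover[]
See: 13/4324
Do: minus[-21]
See: 90817/4324


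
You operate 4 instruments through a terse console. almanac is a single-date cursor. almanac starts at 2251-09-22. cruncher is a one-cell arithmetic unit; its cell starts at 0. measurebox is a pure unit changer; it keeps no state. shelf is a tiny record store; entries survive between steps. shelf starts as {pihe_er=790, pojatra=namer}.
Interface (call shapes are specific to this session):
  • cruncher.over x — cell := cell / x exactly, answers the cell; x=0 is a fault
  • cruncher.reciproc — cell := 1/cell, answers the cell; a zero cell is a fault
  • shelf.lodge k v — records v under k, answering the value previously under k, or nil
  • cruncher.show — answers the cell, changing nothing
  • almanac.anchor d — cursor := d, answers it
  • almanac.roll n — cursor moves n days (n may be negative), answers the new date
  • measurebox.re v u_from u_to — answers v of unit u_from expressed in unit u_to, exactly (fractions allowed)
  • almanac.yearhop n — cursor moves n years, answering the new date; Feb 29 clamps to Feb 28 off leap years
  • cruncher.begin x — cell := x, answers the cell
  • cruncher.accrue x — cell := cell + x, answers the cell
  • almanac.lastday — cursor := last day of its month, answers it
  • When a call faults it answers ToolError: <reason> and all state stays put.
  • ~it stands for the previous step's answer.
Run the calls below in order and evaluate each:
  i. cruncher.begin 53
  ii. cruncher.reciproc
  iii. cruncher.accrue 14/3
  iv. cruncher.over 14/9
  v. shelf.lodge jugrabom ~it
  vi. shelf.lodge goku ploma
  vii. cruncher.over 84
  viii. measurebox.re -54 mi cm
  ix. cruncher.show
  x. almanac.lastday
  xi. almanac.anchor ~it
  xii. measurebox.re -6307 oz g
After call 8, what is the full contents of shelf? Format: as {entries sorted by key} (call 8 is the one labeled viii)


Answer: {goku=ploma, jugrabom=2235/742, pihe_er=790, pojatra=namer}

Derivation:
>>> cruncher.begin x='53'
= 53
>>> cruncher.reciproc
= 1/53
>>> cruncher.accrue x='14/3'
= 745/159
>>> cruncher.over x='14/9'
= 2235/742
>>> shelf.lodge k='jugrabom' v='~it'
= nil
>>> shelf.lodge k='goku' v='ploma'
= nil
>>> cruncher.over x='84'
= 745/20776
>>> measurebox.re v='-54' u_from='mi' u_to='cm'
= -43452288/5
>>> cruncher.show
= 745/20776
>>> almanac.lastday
= 2251-09-30
>>> almanac.anchor d='~it'
= 2251-09-30
>>> measurebox.re v='-6307' u_from='oz' u_to='g'
= -286080707759/1600000


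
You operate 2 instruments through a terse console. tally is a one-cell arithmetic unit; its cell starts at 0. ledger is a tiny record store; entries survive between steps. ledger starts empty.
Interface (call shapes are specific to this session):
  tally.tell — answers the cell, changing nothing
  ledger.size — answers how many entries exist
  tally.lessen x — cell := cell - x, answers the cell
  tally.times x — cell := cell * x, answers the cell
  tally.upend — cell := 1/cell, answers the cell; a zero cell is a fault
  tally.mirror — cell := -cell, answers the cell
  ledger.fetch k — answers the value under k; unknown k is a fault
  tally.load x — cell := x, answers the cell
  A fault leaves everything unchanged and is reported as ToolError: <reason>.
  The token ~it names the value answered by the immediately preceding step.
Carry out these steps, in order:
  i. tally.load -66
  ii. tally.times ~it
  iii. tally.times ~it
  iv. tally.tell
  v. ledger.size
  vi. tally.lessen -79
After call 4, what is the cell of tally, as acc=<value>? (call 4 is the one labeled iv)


> load x: -66
:: -66
> times x: ~it
:: 4356
> times x: ~it
:: 18974736
> tell
:: 18974736
> size
:: 0
> lessen x: -79
:: 18974815

Answer: acc=18974736


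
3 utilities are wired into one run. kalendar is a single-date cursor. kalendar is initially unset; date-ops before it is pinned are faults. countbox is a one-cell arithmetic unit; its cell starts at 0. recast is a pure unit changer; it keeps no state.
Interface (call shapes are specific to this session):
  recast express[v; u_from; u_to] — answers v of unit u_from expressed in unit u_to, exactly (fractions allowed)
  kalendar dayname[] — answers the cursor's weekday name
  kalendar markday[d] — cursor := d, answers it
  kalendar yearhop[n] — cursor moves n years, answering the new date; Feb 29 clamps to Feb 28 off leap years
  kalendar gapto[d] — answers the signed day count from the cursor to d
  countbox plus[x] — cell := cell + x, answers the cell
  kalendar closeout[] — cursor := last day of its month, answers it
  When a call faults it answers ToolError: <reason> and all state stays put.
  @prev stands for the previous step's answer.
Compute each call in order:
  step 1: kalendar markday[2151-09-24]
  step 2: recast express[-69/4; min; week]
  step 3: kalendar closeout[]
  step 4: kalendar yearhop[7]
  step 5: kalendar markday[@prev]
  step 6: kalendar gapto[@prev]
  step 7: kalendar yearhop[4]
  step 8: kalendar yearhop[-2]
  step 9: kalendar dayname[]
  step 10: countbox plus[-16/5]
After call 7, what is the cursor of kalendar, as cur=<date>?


;; 1. kalendar markday(d: 2151-09-24) -> 2151-09-24
;; 2. recast express(v: -69/4, u_from: min, u_to: week) -> -23/13440
;; 3. kalendar closeout() -> 2151-09-30
;; 4. kalendar yearhop(n: 7) -> 2158-09-30
;; 5. kalendar markday(d: @prev) -> 2158-09-30
;; 6. kalendar gapto(d: @prev) -> 0
;; 7. kalendar yearhop(n: 4) -> 2162-09-30
;; 8. kalendar yearhop(n: -2) -> 2160-09-30
;; 9. kalendar dayname() -> Tuesday
;; 10. countbox plus(x: -16/5) -> -16/5

Answer: cur=2162-09-30


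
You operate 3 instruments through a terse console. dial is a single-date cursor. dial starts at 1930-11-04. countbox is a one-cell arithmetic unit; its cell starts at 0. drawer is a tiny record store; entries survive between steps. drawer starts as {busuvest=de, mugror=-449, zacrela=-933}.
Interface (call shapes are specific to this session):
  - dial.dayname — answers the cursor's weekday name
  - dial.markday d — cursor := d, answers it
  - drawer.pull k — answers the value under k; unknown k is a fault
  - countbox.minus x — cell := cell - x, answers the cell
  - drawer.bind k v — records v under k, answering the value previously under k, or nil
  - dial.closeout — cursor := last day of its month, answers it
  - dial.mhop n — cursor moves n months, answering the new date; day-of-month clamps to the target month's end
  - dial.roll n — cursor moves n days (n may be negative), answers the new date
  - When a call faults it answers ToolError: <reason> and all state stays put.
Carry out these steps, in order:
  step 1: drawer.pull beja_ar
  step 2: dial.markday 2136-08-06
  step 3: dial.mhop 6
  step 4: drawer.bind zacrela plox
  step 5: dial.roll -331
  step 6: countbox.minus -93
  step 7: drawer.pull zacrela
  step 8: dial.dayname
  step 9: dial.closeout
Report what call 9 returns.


Answer: 2136-03-31

Derivation:
Using drawer.pull(k='beja_ar'): ToolError: no such key beja_ar.
Using dial.markday(d='2136-08-06'), and see 2136-08-06.
Next I call dial.mhop(n='6'): 2137-02-06.
Calling drawer.bind(k='zacrela', v='plox'), giving -933.
Then dial.roll(n='-331'), and observe 2136-03-12.
I run countbox.minus(x='-93'), which returns 93.
Invoking drawer.pull(k='zacrela'), giving plox.
Calling dial.dayname, yielding Monday.
I invoke dial.closeout, → 2136-03-31.


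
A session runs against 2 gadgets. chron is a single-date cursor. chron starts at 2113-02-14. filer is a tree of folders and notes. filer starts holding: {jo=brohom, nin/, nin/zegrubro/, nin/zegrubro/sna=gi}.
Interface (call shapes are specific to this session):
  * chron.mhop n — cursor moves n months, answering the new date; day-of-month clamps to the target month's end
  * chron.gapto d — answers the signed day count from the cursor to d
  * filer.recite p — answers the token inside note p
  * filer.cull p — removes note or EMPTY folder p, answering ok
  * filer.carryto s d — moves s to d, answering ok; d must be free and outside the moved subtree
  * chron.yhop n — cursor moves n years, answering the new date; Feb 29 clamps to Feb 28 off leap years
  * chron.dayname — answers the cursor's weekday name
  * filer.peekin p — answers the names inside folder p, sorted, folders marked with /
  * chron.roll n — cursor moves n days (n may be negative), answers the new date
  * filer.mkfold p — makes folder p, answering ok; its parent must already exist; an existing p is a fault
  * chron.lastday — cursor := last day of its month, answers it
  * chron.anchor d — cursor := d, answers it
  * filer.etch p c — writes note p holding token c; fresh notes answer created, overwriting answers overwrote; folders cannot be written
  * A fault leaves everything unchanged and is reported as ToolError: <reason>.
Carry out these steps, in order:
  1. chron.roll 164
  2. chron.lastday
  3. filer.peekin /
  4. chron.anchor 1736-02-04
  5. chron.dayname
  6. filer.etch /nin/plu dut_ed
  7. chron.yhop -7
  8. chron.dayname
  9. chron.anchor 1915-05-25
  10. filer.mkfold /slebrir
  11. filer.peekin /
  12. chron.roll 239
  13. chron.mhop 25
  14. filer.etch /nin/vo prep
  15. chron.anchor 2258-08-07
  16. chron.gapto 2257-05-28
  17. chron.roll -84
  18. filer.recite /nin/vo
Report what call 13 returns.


Calling chron.roll passing 164, — result: 2113-07-28.
I call chron.lastday, — result: 2113-07-31.
I try filer.peekin passing /, and observe [jo, nin/].
I use chron.anchor passing 1736-02-04, — result: 1736-02-04.
Next I call chron.dayname(): Saturday.
Then filer.etch passing /nin/plu, dut_ed, yielding created.
I call chron.yhop passing -7, and see 1729-02-04.
I call chron.dayname, which returns Friday.
Invoking chron.anchor passing 1915-05-25, giving 1915-05-25.
Calling filer.mkfold passing /slebrir, and get ok.
I invoke filer.peekin passing /, giving [jo, nin/, slebrir/].
I invoke chron.roll passing 239, and get 1916-01-19.
I call chron.mhop passing 25, — result: 1918-02-19.
I run filer.etch passing /nin/vo, prep, → created.
Calling chron.anchor passing 2258-08-07, → 2258-08-07.
I run chron.gapto passing 2257-05-28, which returns -436.
I try chron.roll passing -84, giving 2258-05-15.
I run filer.recite passing /nin/vo, — result: prep.

Answer: 1918-02-19


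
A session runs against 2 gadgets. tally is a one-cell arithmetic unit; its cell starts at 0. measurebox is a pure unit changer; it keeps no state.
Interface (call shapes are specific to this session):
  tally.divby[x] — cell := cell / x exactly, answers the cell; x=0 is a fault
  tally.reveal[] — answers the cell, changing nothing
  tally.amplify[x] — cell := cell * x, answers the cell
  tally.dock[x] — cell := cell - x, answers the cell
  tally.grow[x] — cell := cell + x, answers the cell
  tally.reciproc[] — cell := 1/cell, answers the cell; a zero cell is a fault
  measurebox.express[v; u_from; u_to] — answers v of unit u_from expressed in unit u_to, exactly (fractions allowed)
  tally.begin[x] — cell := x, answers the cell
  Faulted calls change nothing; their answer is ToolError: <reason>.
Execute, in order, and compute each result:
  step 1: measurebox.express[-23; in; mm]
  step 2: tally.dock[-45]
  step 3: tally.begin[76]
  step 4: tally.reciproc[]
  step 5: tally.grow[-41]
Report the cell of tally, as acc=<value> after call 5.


Answer: acc=-3115/76

Derivation:
I invoke measurebox.express passing v='-23', u_from='in', u_to='mm', → -2921/5.
Then tally.dock passing x='-45', and see 45.
Now I run tally.begin passing x='76', — result: 76.
I try tally.reciproc(), which returns 1/76.
Using tally.grow passing x='-41', → -3115/76.


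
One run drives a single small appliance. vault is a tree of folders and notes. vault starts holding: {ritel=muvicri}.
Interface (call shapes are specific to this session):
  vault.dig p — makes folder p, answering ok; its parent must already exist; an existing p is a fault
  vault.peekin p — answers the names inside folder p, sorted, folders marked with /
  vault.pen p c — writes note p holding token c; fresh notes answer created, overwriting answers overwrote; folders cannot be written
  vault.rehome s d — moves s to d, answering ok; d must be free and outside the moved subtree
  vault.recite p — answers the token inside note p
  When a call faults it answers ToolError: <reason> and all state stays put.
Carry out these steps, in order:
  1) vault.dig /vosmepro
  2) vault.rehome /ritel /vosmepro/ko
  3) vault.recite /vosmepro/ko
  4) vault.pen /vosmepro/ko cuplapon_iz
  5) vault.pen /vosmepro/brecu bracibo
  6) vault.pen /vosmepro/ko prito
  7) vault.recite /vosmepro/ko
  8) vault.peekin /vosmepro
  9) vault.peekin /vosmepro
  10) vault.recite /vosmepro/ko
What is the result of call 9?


// 1. dig(p=/vosmepro) => ok
// 2. rehome(s=/ritel, d=/vosmepro/ko) => ok
// 3. recite(p=/vosmepro/ko) => muvicri
// 4. pen(p=/vosmepro/ko, c=cuplapon_iz) => overwrote
// 5. pen(p=/vosmepro/brecu, c=bracibo) => created
// 6. pen(p=/vosmepro/ko, c=prito) => overwrote
// 7. recite(p=/vosmepro/ko) => prito
// 8. peekin(p=/vosmepro) => [brecu, ko]
// 9. peekin(p=/vosmepro) => [brecu, ko]
// 10. recite(p=/vosmepro/ko) => prito

Answer: [brecu, ko]


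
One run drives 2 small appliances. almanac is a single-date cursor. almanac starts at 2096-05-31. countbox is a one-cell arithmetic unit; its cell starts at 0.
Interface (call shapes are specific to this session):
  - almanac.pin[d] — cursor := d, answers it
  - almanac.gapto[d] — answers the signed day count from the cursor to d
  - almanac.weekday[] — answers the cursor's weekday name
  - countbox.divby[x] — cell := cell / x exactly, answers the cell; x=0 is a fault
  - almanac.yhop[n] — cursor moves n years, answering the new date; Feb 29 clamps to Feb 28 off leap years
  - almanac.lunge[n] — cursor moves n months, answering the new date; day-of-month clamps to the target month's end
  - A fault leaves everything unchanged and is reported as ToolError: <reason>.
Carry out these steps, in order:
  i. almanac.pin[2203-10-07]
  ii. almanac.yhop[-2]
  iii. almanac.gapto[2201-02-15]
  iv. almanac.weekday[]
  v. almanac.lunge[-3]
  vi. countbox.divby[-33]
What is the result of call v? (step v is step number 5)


Answer: 2201-07-07

Derivation:
Now I run pin with d='2203-10-07', and get 2203-10-07.
I try yhop with n='-2', and get 2201-10-07.
I try gapto with d='2201-02-15', → -234.
Using weekday(), → Wednesday.
I run lunge with n='-3', and see 2201-07-07.
Then divby with x='-33', yielding 0.


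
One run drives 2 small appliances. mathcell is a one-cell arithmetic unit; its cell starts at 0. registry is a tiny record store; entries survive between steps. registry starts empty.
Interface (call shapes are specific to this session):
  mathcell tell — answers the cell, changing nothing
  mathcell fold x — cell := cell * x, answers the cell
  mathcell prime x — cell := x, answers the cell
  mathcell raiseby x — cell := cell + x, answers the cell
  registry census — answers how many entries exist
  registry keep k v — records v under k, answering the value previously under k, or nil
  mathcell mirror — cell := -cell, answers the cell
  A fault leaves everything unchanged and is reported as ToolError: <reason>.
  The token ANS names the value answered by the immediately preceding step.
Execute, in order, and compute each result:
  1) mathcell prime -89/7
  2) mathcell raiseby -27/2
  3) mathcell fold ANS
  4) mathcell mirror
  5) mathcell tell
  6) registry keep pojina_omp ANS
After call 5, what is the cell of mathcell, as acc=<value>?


>>> mathcell prime x='-89/7'
  -89/7
>>> mathcell raiseby x='-27/2'
  -367/14
>>> mathcell fold x='ANS'
  134689/196
>>> mathcell mirror
  -134689/196
>>> mathcell tell
  -134689/196
>>> registry keep k='pojina_omp' v='ANS'
  nil

Answer: acc=-134689/196


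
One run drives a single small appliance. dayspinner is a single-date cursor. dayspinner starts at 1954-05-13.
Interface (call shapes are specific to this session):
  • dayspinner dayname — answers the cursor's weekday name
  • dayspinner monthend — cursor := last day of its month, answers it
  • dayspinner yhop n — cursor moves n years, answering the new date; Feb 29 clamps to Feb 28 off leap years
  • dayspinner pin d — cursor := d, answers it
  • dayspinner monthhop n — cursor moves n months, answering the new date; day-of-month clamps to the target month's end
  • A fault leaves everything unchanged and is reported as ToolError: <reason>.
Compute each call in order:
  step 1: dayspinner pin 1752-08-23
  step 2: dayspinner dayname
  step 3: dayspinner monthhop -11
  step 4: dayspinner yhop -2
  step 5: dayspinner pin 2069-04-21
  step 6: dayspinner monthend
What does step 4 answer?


-- dayspinner pin(d='1752-08-23') : 1752-08-23
-- dayspinner dayname() : Wednesday
-- dayspinner monthhop(n='-11') : 1751-09-23
-- dayspinner yhop(n='-2') : 1749-09-23
-- dayspinner pin(d='2069-04-21') : 2069-04-21
-- dayspinner monthend() : 2069-04-30

Answer: 1749-09-23


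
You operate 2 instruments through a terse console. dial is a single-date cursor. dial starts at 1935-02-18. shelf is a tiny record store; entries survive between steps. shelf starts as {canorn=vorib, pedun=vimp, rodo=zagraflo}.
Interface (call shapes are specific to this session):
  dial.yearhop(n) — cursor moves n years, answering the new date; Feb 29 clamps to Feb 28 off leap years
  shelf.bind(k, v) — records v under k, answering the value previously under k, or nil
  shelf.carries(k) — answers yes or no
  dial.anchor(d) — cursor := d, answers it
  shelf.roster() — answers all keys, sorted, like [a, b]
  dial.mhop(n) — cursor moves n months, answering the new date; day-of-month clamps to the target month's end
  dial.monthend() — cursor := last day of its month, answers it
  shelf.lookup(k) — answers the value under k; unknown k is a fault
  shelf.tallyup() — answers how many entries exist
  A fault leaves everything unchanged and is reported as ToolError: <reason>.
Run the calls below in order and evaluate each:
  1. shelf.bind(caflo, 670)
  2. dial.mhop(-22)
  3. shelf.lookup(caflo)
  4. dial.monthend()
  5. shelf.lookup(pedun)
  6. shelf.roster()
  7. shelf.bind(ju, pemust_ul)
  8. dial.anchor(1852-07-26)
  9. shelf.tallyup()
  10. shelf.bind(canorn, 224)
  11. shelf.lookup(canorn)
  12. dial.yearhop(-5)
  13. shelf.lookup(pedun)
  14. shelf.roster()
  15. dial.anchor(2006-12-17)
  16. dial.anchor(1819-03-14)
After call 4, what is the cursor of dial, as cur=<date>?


Answer: cur=1933-04-30

Derivation:
-- bind(k→caflo, v→670) -> nil
-- mhop(n→-22) -> 1933-04-18
-- lookup(k→caflo) -> 670
-- monthend() -> 1933-04-30
-- lookup(k→pedun) -> vimp
-- roster() -> [caflo, canorn, pedun, rodo]
-- bind(k→ju, v→pemust_ul) -> nil
-- anchor(d→1852-07-26) -> 1852-07-26
-- tallyup() -> 5
-- bind(k→canorn, v→224) -> vorib
-- lookup(k→canorn) -> 224
-- yearhop(n→-5) -> 1847-07-26
-- lookup(k→pedun) -> vimp
-- roster() -> [caflo, canorn, ju, pedun, rodo]
-- anchor(d→2006-12-17) -> 2006-12-17
-- anchor(d→1819-03-14) -> 1819-03-14


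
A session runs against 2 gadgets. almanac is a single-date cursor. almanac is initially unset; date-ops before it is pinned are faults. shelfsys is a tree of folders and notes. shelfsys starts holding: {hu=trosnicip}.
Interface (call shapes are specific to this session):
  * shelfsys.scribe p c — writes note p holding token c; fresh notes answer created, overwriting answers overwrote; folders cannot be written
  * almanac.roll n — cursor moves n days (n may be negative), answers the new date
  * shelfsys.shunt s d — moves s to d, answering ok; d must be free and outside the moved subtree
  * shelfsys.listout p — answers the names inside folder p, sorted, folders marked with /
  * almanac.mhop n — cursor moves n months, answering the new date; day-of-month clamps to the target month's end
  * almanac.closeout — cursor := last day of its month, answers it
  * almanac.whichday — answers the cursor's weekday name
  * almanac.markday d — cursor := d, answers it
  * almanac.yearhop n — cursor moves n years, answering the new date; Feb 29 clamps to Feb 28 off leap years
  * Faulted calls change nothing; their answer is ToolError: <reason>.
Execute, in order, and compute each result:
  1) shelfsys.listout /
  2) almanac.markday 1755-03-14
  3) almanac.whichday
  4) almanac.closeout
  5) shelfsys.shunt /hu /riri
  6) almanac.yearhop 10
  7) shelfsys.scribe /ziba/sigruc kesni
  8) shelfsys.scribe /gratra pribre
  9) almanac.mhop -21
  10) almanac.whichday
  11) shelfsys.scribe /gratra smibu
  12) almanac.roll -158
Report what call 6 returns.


% listout p=/
= [hu]
% markday d=1755-03-14
= 1755-03-14
% whichday
= Friday
% closeout
= 1755-03-31
% shunt s=/hu d=/riri
= ok
% yearhop n=10
= 1765-03-31
% scribe p=/ziba/sigruc c=kesni
= ToolError: no parent
% scribe p=/gratra c=pribre
= created
% mhop n=-21
= 1763-06-30
% whichday
= Thursday
% scribe p=/gratra c=smibu
= overwrote
% roll n=-158
= 1763-01-23

Answer: 1765-03-31


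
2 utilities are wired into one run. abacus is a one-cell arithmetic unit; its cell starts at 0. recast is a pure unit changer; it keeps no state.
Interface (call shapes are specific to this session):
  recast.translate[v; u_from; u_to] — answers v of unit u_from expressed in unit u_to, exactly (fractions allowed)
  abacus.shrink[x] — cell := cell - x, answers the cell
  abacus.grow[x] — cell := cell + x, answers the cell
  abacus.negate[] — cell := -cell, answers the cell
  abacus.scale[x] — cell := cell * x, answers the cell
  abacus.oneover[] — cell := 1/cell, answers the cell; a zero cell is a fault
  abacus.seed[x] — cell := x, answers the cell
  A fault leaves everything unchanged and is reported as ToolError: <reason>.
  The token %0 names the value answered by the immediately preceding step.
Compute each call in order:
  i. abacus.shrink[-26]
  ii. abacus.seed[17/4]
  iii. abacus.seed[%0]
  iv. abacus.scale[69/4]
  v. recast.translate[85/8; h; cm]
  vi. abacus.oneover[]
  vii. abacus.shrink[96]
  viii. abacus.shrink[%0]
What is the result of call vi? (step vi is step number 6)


Step: abacus.shrink[-26]
Result: 26
Step: abacus.seed[17/4]
Result: 17/4
Step: abacus.seed[%0]
Result: 17/4
Step: abacus.scale[69/4]
Result: 1173/16
Step: recast.translate[85/8; h; cm]
Result: ToolError: incompatible units
Step: abacus.oneover[]
Result: 16/1173
Step: abacus.shrink[96]
Result: -112592/1173
Step: abacus.shrink[%0]
Result: 0

Answer: 16/1173
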